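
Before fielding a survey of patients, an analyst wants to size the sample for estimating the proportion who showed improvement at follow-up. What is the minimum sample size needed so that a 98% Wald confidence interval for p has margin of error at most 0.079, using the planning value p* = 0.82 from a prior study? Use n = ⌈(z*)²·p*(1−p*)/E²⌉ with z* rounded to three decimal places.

z* = 2.326 at the 98% level.
p*(1−p*) = 0.82·0.18 = 0.1476.
Required n before rounding: 5.410276 × 0.1476 / 0.079² = 127.953.
Rounding up, n = 128.

n = 128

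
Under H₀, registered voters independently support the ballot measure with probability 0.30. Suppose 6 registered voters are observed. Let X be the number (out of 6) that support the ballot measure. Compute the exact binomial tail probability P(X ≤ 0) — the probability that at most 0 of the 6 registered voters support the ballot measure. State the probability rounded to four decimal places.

X ~ Binomial(n=6, p=0.30).
P(X ≤ 0) = C(6,0)·0.30^0·0.70^6.
= 0.117649 = 0.1176.

P = 0.1176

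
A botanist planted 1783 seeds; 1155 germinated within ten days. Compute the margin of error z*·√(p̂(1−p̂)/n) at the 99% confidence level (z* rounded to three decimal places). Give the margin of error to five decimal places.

ME = 0.02914

The sample proportion is 1155/1783 = 0.64778.
SE = √(p̂(1−p̂)/n) = √(0.228160/1783) = 0.011312.
z* = 2.576 at the 99% level.
Margin of error = z*·SE = 2.576 × 0.011312 = 0.02914.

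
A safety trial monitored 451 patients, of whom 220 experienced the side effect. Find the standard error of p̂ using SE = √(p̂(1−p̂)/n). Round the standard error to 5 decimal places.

SE = 0.02354

Sample proportion p̂ = 220/451 = 0.48780.
p̂(1−p̂) = 0.249851.
SE = √(0.249851/451) = √0.000553993 = 0.02354.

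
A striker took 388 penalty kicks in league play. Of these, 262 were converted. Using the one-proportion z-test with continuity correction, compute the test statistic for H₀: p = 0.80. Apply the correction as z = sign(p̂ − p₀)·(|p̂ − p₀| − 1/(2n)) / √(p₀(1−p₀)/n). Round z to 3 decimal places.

Sample proportion p̂ = 262/388 = 0.67526. p̂ − p₀ = -0.124742.
1/(2n) = 0.001289.
Corrected numerator: |-0.124742| − 0.001289 = 0.123453.
SE₀ = √(0.80·0.20/388) = 0.020307.
z = −0.123453/0.020307 = -6.079.

z = -6.079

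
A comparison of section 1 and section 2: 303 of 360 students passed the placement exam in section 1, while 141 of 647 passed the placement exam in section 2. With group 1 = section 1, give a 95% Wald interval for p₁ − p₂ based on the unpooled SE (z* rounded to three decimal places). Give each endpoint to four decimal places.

(0.5744, 0.6731)

p̂₁ = 303/360 = 0.84167, p̂₂ = 141/647 = 0.21793; p̂₁ − p̂₂ = 0.62374.
SE = √(0.000370177 + 0.000263425) = √0.000633602 = 0.025171.
The 95% critical value is z* = 1.960. Margin of error = 0.04934.
CI: 0.62374 ± 0.04934 = (0.5744, 0.6731).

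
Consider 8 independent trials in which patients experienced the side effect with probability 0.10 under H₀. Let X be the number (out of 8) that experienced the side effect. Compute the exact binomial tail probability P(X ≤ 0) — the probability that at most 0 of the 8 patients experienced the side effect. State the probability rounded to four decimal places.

X ~ Binomial(n=8, p=0.10).
P(X ≤ 0) = C(8,0)·0.10^0·0.90^8.
= 0.430467 = 0.4305.

P = 0.4305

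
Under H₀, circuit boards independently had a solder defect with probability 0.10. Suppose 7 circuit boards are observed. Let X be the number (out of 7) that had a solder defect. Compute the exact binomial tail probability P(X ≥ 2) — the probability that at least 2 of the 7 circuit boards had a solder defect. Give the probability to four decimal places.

P = 0.1497

X ~ Binomial(n=7, p=0.10).
P(X ≥ 2) = Σ_{j=2}^{7} C(7,j)·0.10^j·0.90^{7−j}.
= 0.124003 + 0.022964 + 0.002552 + 0.000170 + 0.000006 + 0.000000 = 0.1497.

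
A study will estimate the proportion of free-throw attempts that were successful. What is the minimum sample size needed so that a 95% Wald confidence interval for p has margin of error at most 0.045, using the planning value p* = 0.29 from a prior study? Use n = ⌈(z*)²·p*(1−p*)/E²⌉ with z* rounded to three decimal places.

n = 391

z* = 1.960 at the 95% level.
p*(1−p*) = 0.2059.
Required n before rounding: 3.841600 × 0.2059 / 0.045² = 390.610.
⌈390.610⌉ = 391.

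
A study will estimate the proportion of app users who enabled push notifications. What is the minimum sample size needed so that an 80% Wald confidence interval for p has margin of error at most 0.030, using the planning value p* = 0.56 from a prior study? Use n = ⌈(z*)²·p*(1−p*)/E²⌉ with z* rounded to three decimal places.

For 80% confidence, z* = 1.282.
p*(1−p*) = 0.2464.
(z*)²·p*(1−p*)/E² = 1.643524·0.2464/0.000900 = 449.960.
Rounding up, n = 450.

n = 450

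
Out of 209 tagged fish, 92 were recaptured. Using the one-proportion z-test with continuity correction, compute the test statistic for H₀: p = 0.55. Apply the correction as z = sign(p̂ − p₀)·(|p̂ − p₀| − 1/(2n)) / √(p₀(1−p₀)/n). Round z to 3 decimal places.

With x = 92 successes in n = 209, p̂ = 0.44019. p̂ − p₀ = -0.109809.
Continuity correction 1/(2n) = 1/418 = 0.002392.
Corrected numerator: |-0.109809| − 0.002392 = 0.107417.
Null standard error: √(0.55·0.45/209) = √0.001184211 = 0.034412.
z = (−)0.107417/0.034412 = -3.121.

z = -3.121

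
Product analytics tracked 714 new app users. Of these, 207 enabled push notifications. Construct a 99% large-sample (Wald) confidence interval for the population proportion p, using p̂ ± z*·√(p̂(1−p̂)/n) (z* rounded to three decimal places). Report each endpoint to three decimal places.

Sample proportion p̂ = 207/714 = 0.28992.
SE = √(p̂(1−p̂)/n) = √(0.205865/714) = 0.016980.
The 99% critical value is z* = 2.576.
Margin = 2.576·0.016980 = 0.04374.
CI: 0.28992 ± 0.04374 = (0.246, 0.334).

(0.246, 0.334)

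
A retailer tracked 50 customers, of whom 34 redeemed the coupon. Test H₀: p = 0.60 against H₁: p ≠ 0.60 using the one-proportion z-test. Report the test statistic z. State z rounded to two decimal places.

z = 1.15

Sample proportion p̂ = 34/50 = 0.68000.
Under H₀, SE = √(p₀(1−p₀)/n) = √(0.60·0.40/50) = √0.004800000 = 0.069282.
z = (0.68000 − 0.60)/0.069282 = 0.08000/0.069282 = 1.15.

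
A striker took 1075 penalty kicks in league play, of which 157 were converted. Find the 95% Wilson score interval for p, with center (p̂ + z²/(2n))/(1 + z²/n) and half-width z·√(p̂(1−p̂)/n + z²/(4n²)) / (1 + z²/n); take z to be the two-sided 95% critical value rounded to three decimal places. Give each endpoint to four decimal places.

p̂ = 157/1075 = 0.14605; z = 1.960, so z² = 3.841600.
Denominator 1 + z²/n = 1 + 3.841600/1075 = 1.003574.
Adjusted center: (0.14605 + z²/(2n))/1.003574 = 0.14731.
Radicand: p̂(1−p̂)/n + z²/(4n²) = 0.000116016 + 0.000000831 = 0.000116847.
Half-width = z·√(radicand)/denom = 1.960·0.010810/1.003574 = 0.02111.
CI: 0.14731 ± 0.02111 = (0.1262, 0.1684).

(0.1262, 0.1684)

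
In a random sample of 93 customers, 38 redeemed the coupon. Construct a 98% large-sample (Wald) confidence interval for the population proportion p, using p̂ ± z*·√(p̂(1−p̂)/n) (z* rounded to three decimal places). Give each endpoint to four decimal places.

(0.2900, 0.5272)

The sample proportion is 38/93 = 0.40860.
SE = √(p̂(1−p̂)/n) = √(0.241646/93) = 0.050974.
The 98% critical value is z* = 2.326.
Margin of error: 2.326 × 0.050974 = 0.11857.
Interval: 0.40860 ± 0.11857 → (0.2900, 0.5272).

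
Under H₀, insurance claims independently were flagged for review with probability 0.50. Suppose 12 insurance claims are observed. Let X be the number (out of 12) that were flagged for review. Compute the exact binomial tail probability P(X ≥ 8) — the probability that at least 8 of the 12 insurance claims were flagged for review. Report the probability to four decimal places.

X ~ Binomial(n=12, p=0.50).
P(X ≥ 8) = Σ_{j=8}^{12} C(12,j)·0.50^j·0.50^{12−j}.
= 0.120850 + 0.053711 + 0.016113 + 0.002930 + 0.000244 = 0.1938.

P = 0.1938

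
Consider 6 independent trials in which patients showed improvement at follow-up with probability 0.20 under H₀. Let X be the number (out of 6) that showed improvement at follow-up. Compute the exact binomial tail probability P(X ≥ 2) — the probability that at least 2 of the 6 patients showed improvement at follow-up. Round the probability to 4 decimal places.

X ~ Binomial(n=6, p=0.20).
P(X ≥ 2) = Σ_{j=2}^{6} C(6,j)·0.20^j·0.80^{6−j}.
= 0.245760 + 0.081920 + 0.015360 + 0.001536 + 0.000064 = 0.3446.

P = 0.3446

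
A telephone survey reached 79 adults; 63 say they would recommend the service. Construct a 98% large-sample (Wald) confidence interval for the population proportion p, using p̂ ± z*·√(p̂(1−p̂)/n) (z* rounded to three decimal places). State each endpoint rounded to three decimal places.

p̂ = 63/79 = 0.79747.
SE = √(p̂(1−p̂)/n) = √(0.161513/79) = 0.045216.
z* = 2.326 at the 98% level.
Margin = 2.326·0.045216 = 0.10517.
So the interval runs from 0.692 to 0.903.

(0.692, 0.903)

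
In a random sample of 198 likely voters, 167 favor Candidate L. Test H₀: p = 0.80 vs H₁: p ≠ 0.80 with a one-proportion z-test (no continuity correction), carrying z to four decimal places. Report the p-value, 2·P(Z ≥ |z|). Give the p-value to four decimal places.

p-value = 0.1265

p̂ = 167/198 = 0.84343.
SE₀ = √(0.80·0.20/198) = 0.028427.
Test statistic (full precision, shown to 4 dp): z = (167/198 − 0.80)/SE₀ ≈ 1.5279.
From the standard normal, 2·P(Z ≥ |z|) = 0.1265.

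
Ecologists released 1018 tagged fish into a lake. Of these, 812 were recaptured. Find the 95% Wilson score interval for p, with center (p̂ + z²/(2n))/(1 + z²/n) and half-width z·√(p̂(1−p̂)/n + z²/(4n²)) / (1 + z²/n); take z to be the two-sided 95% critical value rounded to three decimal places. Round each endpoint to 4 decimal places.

(0.7719, 0.8212)

Here p̂ = 812/1018 = 0.79764 and z = 1.960 (z² = 3.841600).
Denominator 1 + z²/n = 1 + 3.841600/1018 = 1.003774.
Adjusted center: (0.79764 + z²/(2n))/1.003774 = 0.79652.
Radicand: p̂(1−p̂)/n + z²/(4n²) = 0.000158555 + 0.000000927 = 0.000159482.
Half-width = z·√(radicand)/denom = 1.960·0.012629/1.003774 = 0.02466.
So the interval runs from 0.7719 to 0.8212.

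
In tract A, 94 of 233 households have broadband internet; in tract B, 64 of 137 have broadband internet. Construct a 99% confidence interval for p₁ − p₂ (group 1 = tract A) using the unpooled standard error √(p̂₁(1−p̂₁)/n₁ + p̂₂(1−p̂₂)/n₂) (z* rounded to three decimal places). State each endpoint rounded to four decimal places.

p̂₁ = 0.40343, p̂₂ = 0.46715, so the observed difference is -0.06372.
SE = √(0.001032940 + 0.001816942) = √0.002849882 = 0.053384.
z* = 2.576 at the 99% level. Margin of error = 0.13752.
Interval: -0.06372 ± 0.13752 → (-0.2012, 0.0738).

(-0.2012, 0.0738)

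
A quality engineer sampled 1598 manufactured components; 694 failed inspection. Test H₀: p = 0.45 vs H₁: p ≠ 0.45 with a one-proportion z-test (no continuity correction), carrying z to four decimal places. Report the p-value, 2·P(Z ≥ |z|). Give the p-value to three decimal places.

Sample proportion p̂ = 694/1598 = 0.43429.
Null standard error: √(0.45·0.55/1598) = √0.000154881 = 0.012445.
Test statistic (full precision, shown to 4 dp): z = (694/1598 − 0.45)/SE₀ ≈ -1.2621.
From the standard normal, 2·P(Z ≥ |z|) = 0.207.

p-value = 0.207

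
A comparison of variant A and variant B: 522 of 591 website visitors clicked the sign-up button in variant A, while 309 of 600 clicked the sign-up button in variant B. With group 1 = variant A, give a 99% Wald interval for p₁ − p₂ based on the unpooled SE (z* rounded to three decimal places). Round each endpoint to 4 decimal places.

(0.3056, 0.4309)

p̂₁ = 0.88325, p̂₂ = 0.51500, so the observed difference is 0.36825.
Unpooled SE = √(p̂₁(1−p̂₁)/n₁ + p̂₂(1−p̂₂)/n₂) = √(0.000174485 + 0.000416292) = 0.024306.
For 99% confidence, z* = 2.576. Margin = 2.576·0.024306 = 0.06261.
CI: 0.36825 ± 0.06261 = (0.3056, 0.4309).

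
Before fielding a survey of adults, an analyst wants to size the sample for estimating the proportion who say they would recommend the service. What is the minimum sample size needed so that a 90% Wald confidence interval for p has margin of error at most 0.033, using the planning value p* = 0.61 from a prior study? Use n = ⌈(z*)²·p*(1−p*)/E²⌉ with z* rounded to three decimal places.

n = 592

z* = 1.645 at the 90% level.
p*(1−p*) = 0.2379.
Required n before rounding: 2.706025 × 0.2379 / 0.033² = 591.151.
Rounding up, n = 592.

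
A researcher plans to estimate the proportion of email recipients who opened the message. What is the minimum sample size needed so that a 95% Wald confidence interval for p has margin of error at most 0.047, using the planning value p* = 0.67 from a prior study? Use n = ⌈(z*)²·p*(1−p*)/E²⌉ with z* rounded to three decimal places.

For 95% confidence, z* = 1.960.
p*(1−p*) = 0.67·0.33 = 0.2211.
(z*)²·p*(1−p*)/E² = 3.841600·0.2211/0.002209 = 384.508.
⌈384.508⌉ = 385.

n = 385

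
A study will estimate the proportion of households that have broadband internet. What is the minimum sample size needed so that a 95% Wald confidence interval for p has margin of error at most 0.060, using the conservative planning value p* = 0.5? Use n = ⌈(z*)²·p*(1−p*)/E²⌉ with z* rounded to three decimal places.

z* = 1.960 at the 95% level.
p*(1−p*) = 0.50·0.50 = 0.2500.
Required n before rounding: 3.841600 × 0.2500 / 0.060² = 266.778.
⌈266.778⌉ = 267.

n = 267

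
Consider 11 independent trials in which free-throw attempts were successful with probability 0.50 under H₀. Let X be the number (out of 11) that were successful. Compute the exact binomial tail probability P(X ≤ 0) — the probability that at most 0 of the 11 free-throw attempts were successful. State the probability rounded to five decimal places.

X ~ Binomial(n=11, p=0.50).
P(X ≤ 0) = C(11,0)·0.50^0·0.50^11.
= 0.000488 = 0.00049.

P = 0.00049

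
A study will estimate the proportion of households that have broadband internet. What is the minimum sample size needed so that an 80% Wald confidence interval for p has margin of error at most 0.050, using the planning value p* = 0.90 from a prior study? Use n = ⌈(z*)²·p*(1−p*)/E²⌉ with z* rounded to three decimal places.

For 80% confidence, z* = 1.282.
p*(1−p*) = 0.0900.
Required n before rounding: 1.643524 × 0.0900 / 0.050² = 59.167.
⌈59.167⌉ = 60.

n = 60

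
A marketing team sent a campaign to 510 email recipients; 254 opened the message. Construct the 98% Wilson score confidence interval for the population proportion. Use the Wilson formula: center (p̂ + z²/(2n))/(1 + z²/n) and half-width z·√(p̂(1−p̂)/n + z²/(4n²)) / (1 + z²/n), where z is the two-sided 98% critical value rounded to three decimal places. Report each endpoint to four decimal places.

(0.4468, 0.5493)

Here p̂ = 254/510 = 0.49804 and z = 2.326 (z² = 5.410276).
1 + z²/n = 1.010608.
Center = (0.49804 + 0.005304)/1.010608 = 0.49806.
Radicand: p̂(1−p̂)/n + z²/(4n²) = 0.000490189 + 0.000005200 = 0.000495389.
Half-width = z·√(radicand)/denom = 2.326·0.022257/1.010608 = 0.05123.
So the interval runs from 0.4468 to 0.5493.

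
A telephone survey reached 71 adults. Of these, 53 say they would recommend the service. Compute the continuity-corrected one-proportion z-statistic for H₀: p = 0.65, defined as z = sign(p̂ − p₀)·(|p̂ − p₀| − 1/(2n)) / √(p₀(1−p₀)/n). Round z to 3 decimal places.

Sample proportion p̂ = 53/71 = 0.74648. p̂ − p₀ = 0.096479.
Continuity correction 1/(2n) = 1/142 = 0.007042.
Corrected numerator: |0.096479| − 0.007042 = 0.089437.
Null standard error: √(0.65·0.35/71) = √0.003204225 = 0.056606.
z = +0.089437/0.056606 = 1.580.

z = 1.580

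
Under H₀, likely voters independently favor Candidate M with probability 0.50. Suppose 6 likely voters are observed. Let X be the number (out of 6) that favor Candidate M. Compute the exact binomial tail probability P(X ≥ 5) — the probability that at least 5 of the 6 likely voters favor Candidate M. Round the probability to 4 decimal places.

X ~ Binomial(n=6, p=0.50).
P(X ≥ 5) = C(6,5)·0.50^5·0.50^1 + C(6,6)·0.50^6·0.50^0.
= 0.093750 + 0.015625 = 0.1094.

P = 0.1094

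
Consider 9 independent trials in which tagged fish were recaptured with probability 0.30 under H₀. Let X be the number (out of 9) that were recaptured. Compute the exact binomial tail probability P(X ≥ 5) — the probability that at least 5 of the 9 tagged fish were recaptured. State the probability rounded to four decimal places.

P = 0.0988

X is binomial with n = 9 and p = 0.30.
P(X ≥ 5) = Σ_{j=5}^{9} C(9,j)·0.30^j·0.70^{9−j}.
= 0.073514 + 0.021004 + 0.003858 + 0.000413 + 0.000020 = 0.0988.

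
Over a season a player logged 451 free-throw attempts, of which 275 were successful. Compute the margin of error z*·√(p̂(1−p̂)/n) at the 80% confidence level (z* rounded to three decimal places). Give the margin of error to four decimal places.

The sample proportion is 275/451 = 0.60976.
SE = √(p̂(1−p̂)/n) = √(0.237954/451) = 0.022970.
The 80% critical value is z* = 1.282.
ME = 1.282·0.022970 = 0.0294.

ME = 0.0294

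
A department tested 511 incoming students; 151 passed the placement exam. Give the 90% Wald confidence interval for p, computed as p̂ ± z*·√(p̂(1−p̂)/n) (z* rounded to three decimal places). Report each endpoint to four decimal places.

(0.2623, 0.3287)

With x = 151 successes in n = 511, p̂ = 0.29550.
SE = √(p̂(1−p̂)/n) = √(0.208179/511) = 0.020184.
z* = 1.645 at the 90% level.
Margin of error: 1.645 × 0.020184 = 0.03320.
Interval: 0.29550 ± 0.03320 → (0.2623, 0.3287).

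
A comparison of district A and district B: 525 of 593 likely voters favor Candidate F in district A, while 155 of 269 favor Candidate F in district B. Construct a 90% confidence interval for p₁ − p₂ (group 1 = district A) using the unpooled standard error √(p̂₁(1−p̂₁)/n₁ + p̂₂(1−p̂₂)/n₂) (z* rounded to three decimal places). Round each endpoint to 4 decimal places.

p̂₁ = 0.88533, p̂₂ = 0.57621, so the observed difference is 0.30912.
Unpooled SE = √(p̂₁(1−p̂₁)/n₁ + p̂₂(1−p̂₂)/n₂) = √(0.000171200 + 0.000907778) = 0.032848.
For 90% confidence, z* = 1.645. Margin = 1.645·0.032848 = 0.05403.
CI: 0.30912 ± 0.05403 = (0.2551, 0.3632).

(0.2551, 0.3632)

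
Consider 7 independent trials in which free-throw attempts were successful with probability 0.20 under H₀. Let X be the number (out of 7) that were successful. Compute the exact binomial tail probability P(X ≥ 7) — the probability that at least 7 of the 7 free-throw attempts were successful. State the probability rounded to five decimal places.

X ~ Binomial(n=7, p=0.20).
P(X ≥ 7) = C(7,7)·0.20^7·0.80^0.
= 0.000013 = 0.00001.

P = 0.00001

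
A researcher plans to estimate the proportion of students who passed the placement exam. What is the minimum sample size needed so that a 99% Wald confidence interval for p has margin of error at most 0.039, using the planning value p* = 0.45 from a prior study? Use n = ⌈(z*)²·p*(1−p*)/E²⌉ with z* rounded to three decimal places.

n = 1080

The 99% critical value is z* = 2.576.
p*(1−p*) = 0.2475.
Required n before rounding: 6.635776 × 0.2475 / 0.039² = 1079.786.
⌈1079.786⌉ = 1080.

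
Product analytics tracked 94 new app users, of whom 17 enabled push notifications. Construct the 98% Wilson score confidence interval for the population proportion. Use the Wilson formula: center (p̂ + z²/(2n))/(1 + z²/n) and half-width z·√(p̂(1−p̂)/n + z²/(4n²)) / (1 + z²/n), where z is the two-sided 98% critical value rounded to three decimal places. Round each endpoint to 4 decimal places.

(0.1068, 0.2897)

Here p̂ = 17/94 = 0.18085 and z = 2.326 (z² = 5.410276).
1 + z²/n = 1.057556.
Adjusted center: (0.18085 + z²/(2n))/1.057556 = 0.19822.
Radicand: p̂(1−p̂)/n + z²/(4n²) = 0.001576000 + 0.000153075 = 0.001729075.
Half-width = 2.326·√0.001729075/1.057556 = 0.09146.
CI: 0.19822 ± 0.09146 = (0.1068, 0.2897).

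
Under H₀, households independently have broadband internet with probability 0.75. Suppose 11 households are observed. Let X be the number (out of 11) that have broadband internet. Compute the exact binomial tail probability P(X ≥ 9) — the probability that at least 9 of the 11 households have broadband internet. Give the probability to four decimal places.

P = 0.4552

X ~ Binomial(n=11, p=0.75).
P(X ≥ 9) = C(11,9)·0.75^9·0.25^2 + C(11,10)·0.75^10·0.25^1 + C(11,11)·0.75^11·0.25^0.
= 0.258104 + 0.154862 + 0.042235 = 0.4552.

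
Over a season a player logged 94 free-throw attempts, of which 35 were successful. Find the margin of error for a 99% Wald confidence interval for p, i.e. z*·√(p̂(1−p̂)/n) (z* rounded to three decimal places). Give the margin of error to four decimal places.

ME = 0.1284

Sample proportion p̂ = 35/94 = 0.37234.
Standard error of p̂: √(0.233703/94) = √0.002486202 = 0.049862.
For 99% confidence, z* = 2.576.
ME = 2.576·0.049862 = 0.1284.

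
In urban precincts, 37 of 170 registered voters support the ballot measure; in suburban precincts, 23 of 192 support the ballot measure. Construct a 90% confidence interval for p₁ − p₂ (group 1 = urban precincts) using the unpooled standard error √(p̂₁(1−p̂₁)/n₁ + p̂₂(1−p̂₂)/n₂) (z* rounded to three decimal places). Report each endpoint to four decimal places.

p̂₁ = 0.21765, p̂₂ = 0.11979, so the observed difference is 0.09786.
SE = √(0.001001628 + 0.000549175) = √0.001550803 = 0.039380.
For 90% confidence, z* = 1.645. Margin of error = 0.06478.
So the interval runs from 0.0331 to 0.1626.

(0.0331, 0.1626)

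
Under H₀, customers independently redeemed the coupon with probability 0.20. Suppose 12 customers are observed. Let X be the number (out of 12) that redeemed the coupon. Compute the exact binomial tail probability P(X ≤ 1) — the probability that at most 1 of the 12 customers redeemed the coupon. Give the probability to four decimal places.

P = 0.2749

X is binomial with n = 12 and p = 0.20.
P(X ≤ 1) = C(12,0)·0.20^0·0.80^12 + C(12,1)·0.20^1·0.80^11.
= 0.068719 + 0.206158 = 0.2749.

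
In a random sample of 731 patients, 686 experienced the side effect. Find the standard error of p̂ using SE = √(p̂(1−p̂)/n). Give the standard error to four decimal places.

SE = 0.0089

With x = 686 successes in n = 731, p̂ = 0.93844.
p̂(1−p̂) = 0.057770.
SE = √(0.057770/731) = 0.0089.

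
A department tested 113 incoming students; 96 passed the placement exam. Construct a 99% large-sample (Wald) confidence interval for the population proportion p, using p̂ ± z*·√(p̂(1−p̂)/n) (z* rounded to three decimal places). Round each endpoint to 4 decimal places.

Sample proportion p̂ = 96/113 = 0.84956.
SE = √(p̂(1−p̂)/n) = √(0.127810/113) = 0.033631.
For 99% confidence, z* = 2.576.
Margin of error: 2.576 × 0.033631 = 0.08663.
CI: 0.84956 ± 0.08663 = (0.7629, 0.9362).

(0.7629, 0.9362)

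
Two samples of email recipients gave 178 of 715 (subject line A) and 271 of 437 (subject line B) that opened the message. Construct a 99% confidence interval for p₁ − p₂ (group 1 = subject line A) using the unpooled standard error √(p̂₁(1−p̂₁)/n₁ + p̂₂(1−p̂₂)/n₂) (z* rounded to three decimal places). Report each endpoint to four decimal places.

(-0.4441, -0.2983)

p̂₁ = 0.24895, p̂₂ = 0.62014, so the observed difference is -0.37119.
SE = √(0.000261503 + 0.000539055) = √0.000800558 = 0.028294.
For 99% confidence, z* = 2.576. Margin = 2.576·0.028294 = 0.07289.
So the interval runs from -0.4441 to -0.2983.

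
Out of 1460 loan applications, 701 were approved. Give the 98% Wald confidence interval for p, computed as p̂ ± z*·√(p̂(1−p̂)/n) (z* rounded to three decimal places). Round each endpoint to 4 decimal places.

(0.4497, 0.5106)

Sample proportion p̂ = 701/1460 = 0.48014.
SE(p̂) = √(0.48014·0.51986/1460) = 0.013075.
For 98% confidence, z* = 2.326.
Margin = 2.326·0.013075 = 0.03041.
CI: 0.48014 ± 0.03041 = (0.4497, 0.5106).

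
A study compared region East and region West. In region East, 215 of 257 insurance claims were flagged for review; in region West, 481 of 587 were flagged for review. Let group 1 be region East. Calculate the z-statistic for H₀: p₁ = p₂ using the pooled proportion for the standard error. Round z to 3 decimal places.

z = 0.603

p̂₁ = 215/257 = 0.83658, p̂₂ = 481/587 = 0.81942.
Pooled p̂ = (215+481)/(257+587) = 696/844 = 0.82464.
SE = √[p̂(1−p̂)(1/n₁+1/n₂)] = √[0.82464·0.17536·(1/257+1/587)] ≈ 0.028443.
z = 0.01716/0.028443 = 0.603.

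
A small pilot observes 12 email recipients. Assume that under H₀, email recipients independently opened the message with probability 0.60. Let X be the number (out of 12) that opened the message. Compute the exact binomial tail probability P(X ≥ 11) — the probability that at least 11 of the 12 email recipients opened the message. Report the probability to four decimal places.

P = 0.0196

X is binomial with n = 12 and p = 0.60.
P(X ≥ 11) = C(12,11)·0.60^11·0.40^1 + C(12,12)·0.60^12·0.40^0.
= 0.017414 + 0.002177 = 0.0196.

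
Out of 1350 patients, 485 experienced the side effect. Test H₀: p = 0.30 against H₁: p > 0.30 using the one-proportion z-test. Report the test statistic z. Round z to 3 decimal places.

p̂ = 485/1350 = 0.35926.
SE₀ = √(0.30·0.70/1350) = 0.012472.
Test statistic: z = 0.05926/0.012472 = 4.751.

z = 4.751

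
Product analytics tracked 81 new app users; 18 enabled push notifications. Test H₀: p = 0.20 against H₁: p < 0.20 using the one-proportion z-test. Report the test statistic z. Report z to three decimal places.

z = 0.500

Sample proportion p̂ = 18/81 = 0.22222.
Null standard error: √(0.20·0.80/81) = √0.001975309 = 0.044444.
Test statistic: z = 0.02222/0.044444 = 0.500.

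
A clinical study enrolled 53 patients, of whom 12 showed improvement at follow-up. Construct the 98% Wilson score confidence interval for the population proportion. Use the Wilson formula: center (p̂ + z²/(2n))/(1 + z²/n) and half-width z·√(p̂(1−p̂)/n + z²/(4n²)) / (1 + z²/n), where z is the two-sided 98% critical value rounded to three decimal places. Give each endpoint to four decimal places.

Here p̂ = 12/53 = 0.22642 and z = 2.326 (z² = 5.410276).
Denominator 1 + z²/n = 1 + 5.410276/53 = 1.102081.
Center = (0.22642 + 0.051040)/1.102081 = 0.25176.
Radicand: p̂(1−p̂)/n + z²/(4n²) = 0.003304741 + 0.000481513 = 0.003786254.
Half-width = 2.326·√0.003786254/1.102081 = 0.12987.
Interval: 0.25176 ± 0.12987 → (0.1219, 0.3816).

(0.1219, 0.3816)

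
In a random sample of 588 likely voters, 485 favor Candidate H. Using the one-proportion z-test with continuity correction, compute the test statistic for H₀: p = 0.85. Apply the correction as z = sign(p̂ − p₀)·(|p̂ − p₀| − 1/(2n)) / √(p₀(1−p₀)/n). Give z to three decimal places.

Sample proportion p̂ = 485/588 = 0.82483. p̂ − p₀ = -0.025170.
1/(2n) = 0.000850.
Corrected numerator: |-0.025170| − 0.000850 = 0.024320.
Null standard error: √(0.85·0.15/588) = √0.000216837 = 0.014725.
z = (−)0.024320/0.014725 = -1.652.

z = -1.652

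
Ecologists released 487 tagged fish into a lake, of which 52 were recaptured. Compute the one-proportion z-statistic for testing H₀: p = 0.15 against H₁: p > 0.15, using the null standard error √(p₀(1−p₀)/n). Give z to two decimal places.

Sample proportion p̂ = 52/487 = 0.10678.
Null standard error: √(0.15·0.85/487) = √0.000261807 = 0.016180.
Test statistic: z = -0.04322/0.016180 = -2.67.

z = -2.67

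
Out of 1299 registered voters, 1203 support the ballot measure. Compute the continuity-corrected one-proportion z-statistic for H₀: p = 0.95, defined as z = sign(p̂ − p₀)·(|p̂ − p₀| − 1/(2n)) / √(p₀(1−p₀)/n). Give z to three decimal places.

Sample proportion p̂ = 1203/1299 = 0.92610. p̂ − p₀ = -0.023903.
1/(2n) = 0.000385.
Corrected numerator: |-0.023903| − 0.000385 = 0.023518.
Under H₀, SE = √(p₀(1−p₀)/n) = √(0.95·0.05/1299) = √0.000036567 = 0.006047.
z = −0.023518/0.006047 = -3.889.

z = -3.889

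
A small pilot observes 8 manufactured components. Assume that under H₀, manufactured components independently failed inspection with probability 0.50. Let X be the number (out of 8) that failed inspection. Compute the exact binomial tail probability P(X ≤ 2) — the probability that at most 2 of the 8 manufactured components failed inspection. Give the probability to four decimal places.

P = 0.1445

X is binomial with n = 8 and p = 0.50.
P(X ≤ 2) = C(8,0)·0.50^0·0.50^8 + C(8,1)·0.50^1·0.50^7 + C(8,2)·0.50^2·0.50^6.
= 0.003906 + 0.031250 + 0.109375 = 0.1445.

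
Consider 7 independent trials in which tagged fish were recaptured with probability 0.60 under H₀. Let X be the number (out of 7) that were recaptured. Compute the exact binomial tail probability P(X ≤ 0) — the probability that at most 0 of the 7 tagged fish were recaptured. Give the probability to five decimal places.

X ~ Binomial(n=7, p=0.60).
P(X ≤ 0) = C(7,0)·0.60^0·0.40^7.
= 0.001638 = 0.00164.

P = 0.00164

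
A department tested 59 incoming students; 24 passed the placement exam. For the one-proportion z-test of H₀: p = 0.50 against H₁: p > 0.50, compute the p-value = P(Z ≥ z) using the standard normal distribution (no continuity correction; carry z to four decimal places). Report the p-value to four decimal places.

p-value = 0.9239

p̂ = 24/59 = 0.40678.
Null standard error: √(0.50·0.50/59) = √0.004237288 = 0.065094.
Test statistic (full precision, shown to 4 dp): z = (24/59 − 0.50)/SE₀ ≈ -1.4321.
p-value = P(Z ≥ z) with z = -1.4321 → 0.9239.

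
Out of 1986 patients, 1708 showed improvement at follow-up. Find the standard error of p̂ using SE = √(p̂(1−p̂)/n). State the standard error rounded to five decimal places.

SE = 0.00779

The sample proportion is 1708/1986 = 0.86002.
p̂(1−p̂) = 0.86002·0.13998 = 0.120386.
Dividing by n and taking the root: √0.000060617 = 0.00779.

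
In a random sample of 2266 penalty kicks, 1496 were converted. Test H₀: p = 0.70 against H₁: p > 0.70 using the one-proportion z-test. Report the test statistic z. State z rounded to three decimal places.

z = -4.135

Sample proportion p̂ = 1496/2266 = 0.66019.
Null standard error: √(0.70·0.30/2266) = √0.000092674 = 0.009627.
z = (p̂ − p₀)/SE = (0.66019 − 0.70)/0.009627 = -4.135.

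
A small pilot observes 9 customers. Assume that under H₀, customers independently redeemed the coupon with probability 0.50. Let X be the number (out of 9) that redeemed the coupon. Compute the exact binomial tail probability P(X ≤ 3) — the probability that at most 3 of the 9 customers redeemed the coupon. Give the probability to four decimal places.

P = 0.2539

X ~ Binomial(n=9, p=0.50).
P(X ≤ 3) = C(9,0)·0.50^0·0.50^9 + C(9,1)·0.50^1·0.50^8 + C(9,2)·0.50^2·0.50^7 + C(9,3)·0.50^3·0.50^6.
= 0.001953 + 0.017578 + 0.070312 + 0.164062 = 0.2539.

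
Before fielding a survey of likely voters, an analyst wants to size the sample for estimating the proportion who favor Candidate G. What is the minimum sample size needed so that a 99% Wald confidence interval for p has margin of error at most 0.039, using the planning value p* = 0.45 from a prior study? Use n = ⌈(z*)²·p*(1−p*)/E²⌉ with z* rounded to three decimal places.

n = 1080

The 99% critical value is z* = 2.576.
p*(1−p*) = 0.45·0.55 = 0.2475.
Required n before rounding: 6.635776 × 0.2475 / 0.039² = 1079.786.
⌈1079.786⌉ = 1080.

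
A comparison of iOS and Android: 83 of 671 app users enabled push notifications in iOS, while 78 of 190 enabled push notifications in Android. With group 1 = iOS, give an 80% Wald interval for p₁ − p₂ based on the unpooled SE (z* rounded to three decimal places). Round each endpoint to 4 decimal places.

p̂₁ = 83/671 = 0.12370, p̂₂ = 78/190 = 0.41053; p̂₁ − p̂₂ = -0.28683.
Unpooled SE = √(p̂₁(1−p̂₁)/n₁ + p̂₂(1−p̂₂)/n₂) = √(0.000161543 + 0.001273655) = 0.037884.
z* = 1.282 at the 80% level. Margin = 1.282·0.037884 = 0.04857.
Interval: -0.28683 ± 0.04857 → (-0.3354, -0.2383).

(-0.3354, -0.2383)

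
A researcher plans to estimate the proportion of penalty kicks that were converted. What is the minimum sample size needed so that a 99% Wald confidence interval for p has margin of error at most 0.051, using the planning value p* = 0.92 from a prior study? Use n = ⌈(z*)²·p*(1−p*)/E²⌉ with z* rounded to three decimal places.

For 99% confidence, z* = 2.576.
p*(1−p*) = 0.92·0.08 = 0.0736.
(z*)²·p*(1−p*)/E² = 6.635776·0.0736/0.002601 = 187.771.
Rounding up, n = 188.

n = 188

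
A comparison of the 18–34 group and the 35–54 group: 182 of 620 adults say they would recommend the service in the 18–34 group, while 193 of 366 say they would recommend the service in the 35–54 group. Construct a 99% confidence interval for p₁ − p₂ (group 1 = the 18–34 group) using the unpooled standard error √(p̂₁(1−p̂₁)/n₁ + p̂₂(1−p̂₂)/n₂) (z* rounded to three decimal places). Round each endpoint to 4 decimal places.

(-0.3159, -0.1517)

p̂₁ = 182/620 = 0.29355, p̂₂ = 193/366 = 0.52732; p̂₁ − p̂₂ = -0.23377.
SE = √(0.000334480 + 0.000681020) = √0.001015500 = 0.031867.
z* = 2.576 at the 99% level. Margin = 2.576·0.031867 = 0.08209.
So the interval runs from -0.3159 to -0.1517.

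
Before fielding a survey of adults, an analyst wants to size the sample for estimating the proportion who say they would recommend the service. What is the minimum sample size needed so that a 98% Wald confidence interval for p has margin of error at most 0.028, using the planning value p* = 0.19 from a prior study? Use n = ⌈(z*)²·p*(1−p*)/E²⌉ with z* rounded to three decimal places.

n = 1063

For 98% confidence, z* = 2.326.
p*(1−p*) = 0.19·0.81 = 0.1539.
Required n before rounding: 5.410276 × 0.1539 / 0.028² = 1062.043.
Rounding up, n = 1063.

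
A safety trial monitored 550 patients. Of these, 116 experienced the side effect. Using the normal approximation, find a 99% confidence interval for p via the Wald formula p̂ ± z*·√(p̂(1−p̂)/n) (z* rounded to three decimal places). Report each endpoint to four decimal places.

The sample proportion is 116/550 = 0.21091.
SE(p̂) = √(0.21091·0.78909/550) = 0.017395.
For 99% confidence, z* = 2.576.
Margin of error: 2.576 × 0.017395 = 0.04481.
So the interval runs from 0.1661 to 0.2557.

(0.1661, 0.2557)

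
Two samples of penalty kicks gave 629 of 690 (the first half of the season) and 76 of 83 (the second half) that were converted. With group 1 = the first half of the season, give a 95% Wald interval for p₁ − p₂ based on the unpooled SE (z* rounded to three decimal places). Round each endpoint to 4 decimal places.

p̂₁ = 629/690 = 0.91159, p̂₂ = 76/83 = 0.91566; p̂₁ − p̂₂ = -0.00407.
SE = √(0.000116797 + 0.000930416) = √0.001047213 = 0.032361.
z* = 1.960 at the 95% level. Margin = 1.960·0.032361 = 0.06343.
So the interval runs from -0.0675 to 0.0594.

(-0.0675, 0.0594)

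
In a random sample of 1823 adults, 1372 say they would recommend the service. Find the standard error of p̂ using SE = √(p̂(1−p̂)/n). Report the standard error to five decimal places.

With x = 1372 successes in n = 1823, p̂ = 0.75261.
p̂(1−p̂) = 0.75261·0.24739 = 0.186188.
Dividing by n and taking the root: √0.000102133 = 0.01011.

SE = 0.01011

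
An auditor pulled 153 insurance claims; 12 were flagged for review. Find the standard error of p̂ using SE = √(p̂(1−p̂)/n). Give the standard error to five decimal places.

Sample proportion p̂ = 12/153 = 0.07843.
p̂(1−p̂) = 0.07843·0.92157 = 0.072279.
SE = √(0.072279/153) = √0.000472412 = 0.02174.

SE = 0.02174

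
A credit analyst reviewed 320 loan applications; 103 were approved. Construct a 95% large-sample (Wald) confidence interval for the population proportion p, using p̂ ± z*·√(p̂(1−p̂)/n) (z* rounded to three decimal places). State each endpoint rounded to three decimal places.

With x = 103 successes in n = 320, p̂ = 0.32188.
SE(p̂) = √(0.32188·0.67812/320) = 0.026117.
z* = 1.960 at the 95% level.
Margin = 1.960·0.026117 = 0.05119.
CI: 0.32188 ± 0.05119 = (0.271, 0.373).

(0.271, 0.373)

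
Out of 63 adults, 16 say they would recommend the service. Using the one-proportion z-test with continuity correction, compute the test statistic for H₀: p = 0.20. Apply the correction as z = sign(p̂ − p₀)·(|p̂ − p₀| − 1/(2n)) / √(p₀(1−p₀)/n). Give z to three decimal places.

Sample proportion p̂ = 16/63 = 0.25397. p̂ − p₀ = 0.053968.
1/(2n) = 0.007937.
Corrected numerator: |0.053968| − 0.007937 = 0.046031.
SE₀ = √(0.20·0.80/63) = 0.050395.
z = +0.046031/0.050395 = 0.913.

z = 0.913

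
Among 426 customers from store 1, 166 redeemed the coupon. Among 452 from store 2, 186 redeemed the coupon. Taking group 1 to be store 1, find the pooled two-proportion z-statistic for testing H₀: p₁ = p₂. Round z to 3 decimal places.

z = -0.660

Sample proportions: p̂₁ = 166/426 = 0.38967 and p̂₂ = 186/452 = 0.41150.
Pooling: p̂ = 352/878 = 0.40091.
Pooled SE = √[0.2401814·0.00455981] ≈ 0.033094.
z = -0.02183/0.033094 = -0.660.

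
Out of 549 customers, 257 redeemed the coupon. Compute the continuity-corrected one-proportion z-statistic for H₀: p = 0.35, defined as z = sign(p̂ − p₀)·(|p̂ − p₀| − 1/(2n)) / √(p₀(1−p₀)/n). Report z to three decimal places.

Sample proportion p̂ = 257/549 = 0.46812. p̂ − p₀ = 0.118124.
1/(2n) = 0.000911.
Corrected numerator: |0.118124| − 0.000911 = 0.117213.
Under H₀, SE = √(p₀(1−p₀)/n) = √(0.35·0.65/549) = √0.000414390 = 0.020357.
z = +0.117213/0.020357 = 5.758.

z = 5.758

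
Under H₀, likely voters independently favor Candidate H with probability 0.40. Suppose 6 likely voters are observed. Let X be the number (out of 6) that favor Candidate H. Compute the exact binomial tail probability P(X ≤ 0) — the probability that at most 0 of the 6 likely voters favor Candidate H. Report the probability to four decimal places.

X ~ Binomial(n=6, p=0.40).
P(X ≤ 0) = C(6,0)·0.40^0·0.60^6.
= 0.046656 = 0.0467.

P = 0.0467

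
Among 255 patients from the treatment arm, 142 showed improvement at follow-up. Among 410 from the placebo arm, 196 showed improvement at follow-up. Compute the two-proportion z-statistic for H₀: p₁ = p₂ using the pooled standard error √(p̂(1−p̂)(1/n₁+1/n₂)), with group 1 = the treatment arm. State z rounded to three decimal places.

p̂₁ = 142/255 = 0.55686, p̂₂ = 196/410 = 0.47805.
Pooled p̂ = (142+196)/(255+410) = 338/665 = 0.50827.
Pooled SE = √[0.2499316·0.00636059] ≈ 0.039871.
z = (p̂₁ − p̂₂)/SE = (0.55686 − 0.47805)/0.039871 = 0.07881/0.039871 = 1.977.

z = 1.977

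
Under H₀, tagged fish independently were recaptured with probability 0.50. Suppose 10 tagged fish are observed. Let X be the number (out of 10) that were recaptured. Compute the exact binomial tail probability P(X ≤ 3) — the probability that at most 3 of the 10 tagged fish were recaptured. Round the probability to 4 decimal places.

P = 0.1719

X ~ Binomial(n=10, p=0.50).
P(X ≤ 3) = C(10,0)·0.50^0·0.50^10 + C(10,1)·0.50^1·0.50^9 + C(10,2)·0.50^2·0.50^8 + C(10,3)·0.50^3·0.50^7.
= 0.000977 + 0.009766 + 0.043945 + 0.117188 = 0.1719.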